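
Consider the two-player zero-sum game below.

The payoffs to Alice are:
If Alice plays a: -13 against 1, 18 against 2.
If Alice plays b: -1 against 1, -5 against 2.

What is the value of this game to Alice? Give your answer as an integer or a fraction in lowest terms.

-83/35

Row minima are -13 and -5, so Alice's maximin is -5; column maxima are -1 and 18, so Bob's minimax is -1. These differ, so the equilibrium is in mixed strategies.
Let Alice play a with probability p. Bob is indifferent when −13p − (1−p) = 18p − 5(1−p), giving p = 4/35.
Let Bob play 1 with probability q. Alice is indifferent when −13q + 18(1−q) = −q − 5(1−q), giving q = 23/35.
The value is -13·(23/35) + (18)·(12/35) = -83/35.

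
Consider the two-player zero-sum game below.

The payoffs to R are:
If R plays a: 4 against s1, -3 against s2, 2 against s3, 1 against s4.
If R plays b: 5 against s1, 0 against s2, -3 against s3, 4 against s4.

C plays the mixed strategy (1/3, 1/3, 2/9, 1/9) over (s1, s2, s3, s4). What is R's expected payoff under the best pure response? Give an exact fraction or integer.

13/9

a: (4)·(1/3) + (-3)·(1/3) + (2)·(2/9) + (1)·(1/9) = 8/9.
b: (5)·(1/3) + (0)·(1/3) + (-3)·(2/9) + (4)·(1/9) = 13/9.
The best pure response is b with expected payoff 13/9.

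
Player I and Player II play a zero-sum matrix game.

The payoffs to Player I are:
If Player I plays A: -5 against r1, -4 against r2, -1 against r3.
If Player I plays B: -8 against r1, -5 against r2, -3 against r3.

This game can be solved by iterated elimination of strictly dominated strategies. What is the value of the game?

Row B is strictly dominated by row A (-5>-8, -4>-5, -1>-3); eliminate B.
Column r2 is strictly dominated by r1 for Player II (-5<-4); eliminate r2.
Column r3 is strictly dominated by r1 for Player II (-5<-1); eliminate r3.
Only (A, r1) remains, with payoff -5.

-5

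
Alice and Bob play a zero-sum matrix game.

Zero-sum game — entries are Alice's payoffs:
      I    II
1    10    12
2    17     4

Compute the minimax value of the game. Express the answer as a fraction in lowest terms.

Row minima are 10 and 4, so Alice's maximin is 10; column maxima are 17 and 12, so Bob's minimax is 12. These differ, so the equilibrium is in mixed strategies.
Let Alice play 1 with probability p. Bob is indifferent when 10p + 17(1−p) = 12p + 4(1−p), giving p = 13/15.
Let Bob play I with probability q. Alice is indifferent when 10q + 12(1−q) = 17q + 4(1−q), giving q = 8/15.
The value is 10·(8/15) + (12)·(7/15) = 164/15.

164/15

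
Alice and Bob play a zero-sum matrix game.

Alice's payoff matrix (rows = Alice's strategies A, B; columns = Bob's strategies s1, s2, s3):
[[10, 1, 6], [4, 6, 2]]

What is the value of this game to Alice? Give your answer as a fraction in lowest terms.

34/9

Column s1 is strictly dominated by s3 for Bob (it gives Alice more in every row).
The remaining 2×2 game on (A, B) × (s2, s3) has no saddle point. Let Alice play A with probability p; indifference gives p + 6(1−p) = 6p + 2(1−p), so p = 4/9.
Similarly Bob's optimal q on s2 is 4/9, and the value is 1·(4/9) + (6)·(5/9) = 34/9.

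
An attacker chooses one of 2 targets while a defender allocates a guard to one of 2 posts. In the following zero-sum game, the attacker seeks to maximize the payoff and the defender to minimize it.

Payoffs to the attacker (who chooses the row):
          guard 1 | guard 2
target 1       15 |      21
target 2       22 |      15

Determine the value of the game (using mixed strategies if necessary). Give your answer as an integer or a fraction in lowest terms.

237/13

Row minima are 15 and 15, so the attacker's maximin is 15; column maxima are 22 and 21, so the defender's minimax is 21. These differ, so the equilibrium is in mixed strategies.
Let the attacker play target 1 with probability p. The defender is indifferent when 15p + 22(1−p) = 21p + 15(1−p), giving p = 7/13.
Let the defender play guard 1 with probability q. The attacker is indifferent when 15q + 21(1−q) = 22q + 15(1−q), giving q = 6/13.
The value is 15·(6/13) + (21)·(7/13) = 237/13.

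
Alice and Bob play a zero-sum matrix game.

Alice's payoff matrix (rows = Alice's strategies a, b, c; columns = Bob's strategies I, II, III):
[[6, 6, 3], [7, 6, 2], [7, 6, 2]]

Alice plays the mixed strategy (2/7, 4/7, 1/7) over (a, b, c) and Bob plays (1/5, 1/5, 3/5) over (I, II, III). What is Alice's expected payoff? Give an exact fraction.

137/35

Against (1/5, 1/5, 3/5), each row's expected payoff is a: 21/5; b: 19/5; c: 19/5.
Taking the (2/7, 4/7, 1/7)-weighted average: (2/7)·(21/5) + (4/7)·(19/5) + (1/7)·(19/5) = 137/35.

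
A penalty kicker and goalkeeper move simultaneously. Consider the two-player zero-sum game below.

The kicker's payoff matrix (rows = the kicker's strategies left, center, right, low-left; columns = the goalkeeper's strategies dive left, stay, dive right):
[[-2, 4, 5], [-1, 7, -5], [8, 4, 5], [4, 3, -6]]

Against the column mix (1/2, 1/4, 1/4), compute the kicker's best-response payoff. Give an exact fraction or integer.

25/4

left: (-2)·(1/2) + (4)·(1/4) + (5)·(1/4) = 5/4.
center: (-1)·(1/2) + (7)·(1/4) + (-5)·(1/4) = 0.
right: (8)·(1/2) + (4)·(1/4) + (5)·(1/4) = 25/4.
low-left: (4)·(1/2) + (3)·(1/4) + (-6)·(1/4) = 5/4.
The best pure response is right with expected payoff 25/4.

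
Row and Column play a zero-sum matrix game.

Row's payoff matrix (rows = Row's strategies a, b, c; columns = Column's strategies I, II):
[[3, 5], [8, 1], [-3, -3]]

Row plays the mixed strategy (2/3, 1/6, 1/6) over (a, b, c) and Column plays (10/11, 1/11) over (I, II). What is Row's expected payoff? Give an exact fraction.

94/33

Against (10/11, 1/11), each row's expected payoff is a: 35/11; b: 81/11; c: -3.
Taking the (2/3, 1/6, 1/6)-weighted average: (2/3)·(35/11) + (1/6)·(81/11) + (1/6)·(-3) = 94/33.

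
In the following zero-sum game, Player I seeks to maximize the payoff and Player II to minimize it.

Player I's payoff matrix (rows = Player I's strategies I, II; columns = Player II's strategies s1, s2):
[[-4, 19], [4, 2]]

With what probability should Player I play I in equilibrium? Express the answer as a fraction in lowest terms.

Row minima are -4 and 2, so Player I's maximin is 2; column maxima are 4 and 19, so Player II's minimax is 4. These differ, so the equilibrium is in mixed strategies.
Let Player I play I with probability p. Player II is indifferent when −4p + 4(1−p) = 19p + 2(1−p), giving p = 2/25.

2/25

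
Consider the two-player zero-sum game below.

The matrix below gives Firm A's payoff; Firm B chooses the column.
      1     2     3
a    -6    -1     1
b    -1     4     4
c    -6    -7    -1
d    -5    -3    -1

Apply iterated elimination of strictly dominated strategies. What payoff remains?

-1

Row a is strictly dominated by row b (-1>-6, 4>-1, 4>1); eliminate a.
Row d is strictly dominated by row b (-1>-5, 4>-3, 4>-1); eliminate d.
Column 3 is strictly dominated by 1 for Firm B (-1<4, -6<-1); eliminate 3.
Row c is strictly dominated by row b (-1>-6, 4>-7); eliminate c.
Column 2 is strictly dominated by 1 for Firm B (-1<4); eliminate 2.
Only (b, 1) remains, with payoff -1.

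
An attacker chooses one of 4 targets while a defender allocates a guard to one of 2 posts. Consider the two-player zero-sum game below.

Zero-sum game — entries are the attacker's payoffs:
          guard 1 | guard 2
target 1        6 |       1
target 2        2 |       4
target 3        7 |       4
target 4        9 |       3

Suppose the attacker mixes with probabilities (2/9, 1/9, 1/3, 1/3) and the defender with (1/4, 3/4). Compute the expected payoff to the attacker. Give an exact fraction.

143/36

Against (1/4, 3/4), each row's expected payoff is target 1: 9/4; target 2: 7/2; target 3: 19/4; target 4: 9/2.
Taking the (2/9, 1/9, 1/3, 1/3)-weighted average: (2/9)·(9/4) + (1/9)·(7/2) + (1/3)·(19/4) + (1/3)·(9/2) = 143/36.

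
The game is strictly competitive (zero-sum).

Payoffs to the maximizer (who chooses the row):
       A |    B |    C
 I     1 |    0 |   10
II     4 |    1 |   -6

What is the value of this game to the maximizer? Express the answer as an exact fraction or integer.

10/17

Column A is strictly dominated by B for the minimizer (it gives the maximizer more in every row).
The remaining 2×2 game on (I, II) × (B, C) has no saddle point. Let the maximizer play I with probability p; indifference gives (1−p) = 10p − 6(1−p), so p = 7/17.
Similarly the minimizer's optimal q on B is 16/17, and the value is 0·(16/17) + (10)·(1/17) = 10/17.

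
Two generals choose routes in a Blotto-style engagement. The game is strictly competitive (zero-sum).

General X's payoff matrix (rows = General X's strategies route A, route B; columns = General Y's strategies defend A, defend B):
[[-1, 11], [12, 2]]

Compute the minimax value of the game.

67/11

Row minima are -1 and 2, so General X's maximin is 2; column maxima are 12 and 11, so General Y's minimax is 11. These differ, so the equilibrium is in mixed strategies.
Let General X play route A with probability p. General Y is indifferent when −p + 12(1−p) = 11p + 2(1−p), giving p = 5/11.
Let General Y play defend A with probability q. General X is indifferent when −q + 11(1−q) = 12q + 2(1−q), giving q = 9/22.
The value is -1·(9/22) + (11)·(13/22) = 67/11.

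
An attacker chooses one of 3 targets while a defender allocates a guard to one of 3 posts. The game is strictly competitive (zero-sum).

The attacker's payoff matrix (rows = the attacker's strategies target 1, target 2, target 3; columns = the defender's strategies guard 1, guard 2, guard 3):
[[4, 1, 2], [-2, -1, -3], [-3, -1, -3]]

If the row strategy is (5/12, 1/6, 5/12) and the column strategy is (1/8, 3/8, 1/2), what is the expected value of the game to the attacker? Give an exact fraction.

Against (1/8, 3/8, 1/2), each row's expected payoff is target 1: 15/8; target 2: -17/8; target 3: -9/4.
Taking the (5/12, 1/6, 5/12)-weighted average: (5/12)·(15/8) + (1/6)·(-17/8) + (5/12)·(-9/4) = -49/96.

-49/96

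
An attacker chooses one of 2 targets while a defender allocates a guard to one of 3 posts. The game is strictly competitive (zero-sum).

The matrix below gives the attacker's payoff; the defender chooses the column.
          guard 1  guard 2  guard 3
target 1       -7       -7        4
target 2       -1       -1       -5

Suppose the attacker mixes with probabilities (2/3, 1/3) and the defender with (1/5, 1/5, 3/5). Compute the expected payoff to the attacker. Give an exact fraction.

Against (1/5, 1/5, 3/5), each row's expected payoff is target 1: -2/5; target 2: -17/5.
Taking the (2/3, 1/3)-weighted average: (2/3)·(-2/5) + (1/3)·(-17/5) = -7/5.

-7/5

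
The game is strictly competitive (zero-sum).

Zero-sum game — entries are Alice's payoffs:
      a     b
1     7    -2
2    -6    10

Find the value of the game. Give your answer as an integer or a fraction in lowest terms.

Row minima are -2 and -6, so Alice's maximin is -2; column maxima are 7 and 10, so Bob's minimax is 7. These differ, so the equilibrium is in mixed strategies.
Let Alice play 1 with probability p. Bob is indifferent when 7p − 6(1−p) = −2p + 10(1−p), giving p = 16/25.
Let Bob play a with probability q. Alice is indifferent when 7q − 2(1−q) = −6q + 10(1−q), giving q = 12/25.
The value is 7·(12/25) + (-2)·(13/25) = 58/25.

58/25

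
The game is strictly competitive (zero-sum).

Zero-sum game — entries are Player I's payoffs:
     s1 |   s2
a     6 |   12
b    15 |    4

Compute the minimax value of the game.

156/17

Row minima are 6 and 4, so Player I's maximin is 6; column maxima are 15 and 12, so Player II's minimax is 12. These differ, so the equilibrium is in mixed strategies.
Let Player I play a with probability p. Player II is indifferent when 6p + 15(1−p) = 12p + 4(1−p), giving p = 11/17.
Let Player II play s1 with probability q. Player I is indifferent when 6q + 12(1−q) = 15q + 4(1−q), giving q = 8/17.
The value is 6·(8/17) + (12)·(9/17) = 156/17.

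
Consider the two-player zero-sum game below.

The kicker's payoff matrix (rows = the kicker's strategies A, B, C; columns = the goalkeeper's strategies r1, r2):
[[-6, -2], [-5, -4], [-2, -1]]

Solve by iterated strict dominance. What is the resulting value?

-2

Column r2 is strictly dominated by r1 for the goalkeeper (-6<-2, -5<-4, -2<-1); eliminate r2.
Row B is strictly dominated by row C (-2>-5); eliminate B.
Row A is strictly dominated by row C (-2>-6); eliminate A.
Only (C, r1) remains, with payoff -2.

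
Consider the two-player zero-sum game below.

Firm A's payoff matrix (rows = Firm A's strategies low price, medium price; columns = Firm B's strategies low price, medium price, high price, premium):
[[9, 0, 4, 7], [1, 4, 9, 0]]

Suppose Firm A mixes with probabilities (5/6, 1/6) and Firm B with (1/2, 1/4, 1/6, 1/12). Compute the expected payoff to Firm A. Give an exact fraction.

127/24

Against (1/2, 1/4, 1/6, 1/12), each row's expected payoff is low price: 23/4; medium price: 3.
Taking the (5/6, 1/6)-weighted average: (5/6)·(23/4) + (1/6)·(3) = 127/24.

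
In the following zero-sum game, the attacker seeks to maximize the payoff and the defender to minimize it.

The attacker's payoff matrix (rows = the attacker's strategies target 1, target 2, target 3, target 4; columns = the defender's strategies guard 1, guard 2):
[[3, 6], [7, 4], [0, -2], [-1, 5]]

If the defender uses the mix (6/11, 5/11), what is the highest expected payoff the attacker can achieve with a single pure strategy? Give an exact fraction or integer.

62/11

target 1: (3)·(6/11) + (6)·(5/11) = 48/11.
target 2: (7)·(6/11) + (4)·(5/11) = 62/11.
target 3: (0)·(6/11) + (-2)·(5/11) = -10/11.
target 4: (-1)·(6/11) + (5)·(5/11) = 19/11.
The best pure response is target 2 with expected payoff 62/11.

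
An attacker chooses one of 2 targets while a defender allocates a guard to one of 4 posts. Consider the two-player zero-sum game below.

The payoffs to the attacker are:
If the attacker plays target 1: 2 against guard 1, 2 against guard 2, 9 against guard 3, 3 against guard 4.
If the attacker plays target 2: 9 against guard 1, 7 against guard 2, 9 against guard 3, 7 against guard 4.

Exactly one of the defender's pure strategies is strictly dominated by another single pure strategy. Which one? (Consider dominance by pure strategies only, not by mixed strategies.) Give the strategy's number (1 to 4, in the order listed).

The defender prefers columns that give the attacker less. Compare guard 3 with guard 2: 2 < 9, 7 < 9.
So guard 2 strictly dominates guard 3 for the defender; guard 3 is strictly dominated.

3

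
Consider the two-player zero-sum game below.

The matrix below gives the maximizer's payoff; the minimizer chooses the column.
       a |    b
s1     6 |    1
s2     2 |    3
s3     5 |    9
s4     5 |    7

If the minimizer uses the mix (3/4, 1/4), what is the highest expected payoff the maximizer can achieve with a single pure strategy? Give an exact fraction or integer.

s1: (6)·(3/4) + (1)·(1/4) = 19/4.
s2: (2)·(3/4) + (3)·(1/4) = 9/4.
s3: (5)·(3/4) + (9)·(1/4) = 6.
s4: (5)·(3/4) + (7)·(1/4) = 11/2.
The best pure response is s3 with expected payoff 6.

6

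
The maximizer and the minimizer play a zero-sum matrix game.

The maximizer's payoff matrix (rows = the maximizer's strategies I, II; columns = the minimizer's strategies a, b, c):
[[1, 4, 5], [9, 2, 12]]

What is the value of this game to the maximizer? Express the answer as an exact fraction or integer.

17/5

Column c is strictly dominated by a for the minimizer (it gives the maximizer more in every row).
The remaining 2×2 game on (I, II) × (a, b) has no saddle point. Let the maximizer play I with probability p; indifference gives p + 9(1−p) = 4p + 2(1−p), so p = 7/10.
Similarly the minimizer's optimal q on a is 1/5, and the value is 1·(1/5) + (4)·(4/5) = 17/5.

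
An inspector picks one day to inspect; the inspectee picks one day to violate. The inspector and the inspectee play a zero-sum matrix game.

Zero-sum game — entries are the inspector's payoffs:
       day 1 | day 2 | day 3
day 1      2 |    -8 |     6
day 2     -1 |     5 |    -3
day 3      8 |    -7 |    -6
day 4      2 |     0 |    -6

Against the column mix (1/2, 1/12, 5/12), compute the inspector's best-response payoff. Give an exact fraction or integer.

day 1: (2)·(1/2) + (-8)·(1/12) + (6)·(5/12) = 17/6.
day 2: (-1)·(1/2) + (5)·(1/12) + (-3)·(5/12) = -4/3.
day 3: (8)·(1/2) + (-7)·(1/12) + (-6)·(5/12) = 11/12.
day 4: (2)·(1/2) + (0)·(1/12) + (-6)·(5/12) = -3/2.
The best pure response is day 1 with expected payoff 17/6.

17/6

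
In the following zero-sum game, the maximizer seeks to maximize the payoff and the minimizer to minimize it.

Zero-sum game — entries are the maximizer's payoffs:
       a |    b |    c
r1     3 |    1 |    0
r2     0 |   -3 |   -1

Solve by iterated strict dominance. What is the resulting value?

0

Column a is strictly dominated by b for the minimizer (1<3, -3<0); eliminate a.
Row r2 is strictly dominated by row r1 (1>-3, 0>-1); eliminate r2.
Column b is strictly dominated by c for the minimizer (0<1); eliminate b.
Only (r1, c) remains, with payoff 0.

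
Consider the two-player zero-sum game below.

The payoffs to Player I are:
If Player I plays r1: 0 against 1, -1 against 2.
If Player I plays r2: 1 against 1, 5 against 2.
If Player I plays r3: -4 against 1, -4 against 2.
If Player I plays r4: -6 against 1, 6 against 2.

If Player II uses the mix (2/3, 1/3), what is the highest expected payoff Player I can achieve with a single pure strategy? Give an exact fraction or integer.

r1: (0)·(2/3) + (-1)·(1/3) = -1/3.
r2: (1)·(2/3) + (5)·(1/3) = 7/3.
r3: (-4)·(2/3) + (-4)·(1/3) = -4.
r4: (-6)·(2/3) + (6)·(1/3) = -2.
The best pure response is r2 with expected payoff 7/3.

7/3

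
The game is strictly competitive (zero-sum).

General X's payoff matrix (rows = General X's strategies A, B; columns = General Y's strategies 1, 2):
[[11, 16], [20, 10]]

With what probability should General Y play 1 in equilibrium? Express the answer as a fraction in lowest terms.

2/5

Row minima are 11 and 10, so General X's maximin is 11; column maxima are 20 and 16, so General Y's minimax is 16. These differ, so the equilibrium is in mixed strategies.
Let General Y play 1 with probability q. General X is indifferent when 11q + 16(1−q) = 20q + 10(1−q), giving q = 2/5.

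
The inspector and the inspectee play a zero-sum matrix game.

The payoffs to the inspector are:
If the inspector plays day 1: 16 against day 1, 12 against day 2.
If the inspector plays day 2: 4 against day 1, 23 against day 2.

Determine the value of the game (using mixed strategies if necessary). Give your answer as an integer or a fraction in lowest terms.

320/23

Row minima are 12 and 4, so the inspector's maximin is 12; column maxima are 16 and 23, so the inspectee's minimax is 16. These differ, so the equilibrium is in mixed strategies.
Let the inspector play day 1 with probability p. The inspectee is indifferent when 16p + 4(1−p) = 12p + 23(1−p), giving p = 19/23.
Let the inspectee play day 1 with probability q. The inspector is indifferent when 16q + 12(1−q) = 4q + 23(1−q), giving q = 11/23.
The value is 16·(11/23) + (12)·(12/23) = 320/23.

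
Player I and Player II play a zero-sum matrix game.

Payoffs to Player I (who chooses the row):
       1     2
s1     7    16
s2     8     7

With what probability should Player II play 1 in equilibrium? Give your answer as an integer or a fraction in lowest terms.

Row minima are 7 and 7, so Player I's maximin is 7; column maxima are 8 and 16, so Player II's minimax is 8. These differ, so the equilibrium is in mixed strategies.
Let Player II play 1 with probability q. Player I is indifferent when 7q + 16(1−q) = 8q + 7(1−q), giving q = 9/10.

9/10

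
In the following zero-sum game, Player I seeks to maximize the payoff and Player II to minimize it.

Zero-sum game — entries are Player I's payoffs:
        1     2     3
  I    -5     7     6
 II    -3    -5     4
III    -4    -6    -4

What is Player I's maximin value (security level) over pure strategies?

-5

The worst-case payoff for each row is I: -5, II: -5, III: -6.
The best of these is -5.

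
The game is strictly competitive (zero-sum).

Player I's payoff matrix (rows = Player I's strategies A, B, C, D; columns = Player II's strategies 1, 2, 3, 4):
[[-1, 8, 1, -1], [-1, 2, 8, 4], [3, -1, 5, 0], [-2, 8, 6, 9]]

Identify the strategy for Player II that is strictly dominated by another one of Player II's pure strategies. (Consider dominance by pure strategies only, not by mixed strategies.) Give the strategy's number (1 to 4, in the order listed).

Player II prefers columns that give Player I less. Compare 3 with 1: -1 < 1, -1 < 8, 3 < 5, -2 < 6.
So 1 strictly dominates 3 for Player II; 3 is strictly dominated.

3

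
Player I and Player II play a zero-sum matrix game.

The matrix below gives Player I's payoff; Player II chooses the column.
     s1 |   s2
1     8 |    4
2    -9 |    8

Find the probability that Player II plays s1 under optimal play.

Row minima are 4 and -9, so Player I's maximin is 4; column maxima are 8 and 8, so Player II's minimax is 8. These differ, so the equilibrium is in mixed strategies.
Let Player II play s1 with probability q. Player I is indifferent when 8q + 4(1−q) = −9q + 8(1−q), giving q = 4/21.

4/21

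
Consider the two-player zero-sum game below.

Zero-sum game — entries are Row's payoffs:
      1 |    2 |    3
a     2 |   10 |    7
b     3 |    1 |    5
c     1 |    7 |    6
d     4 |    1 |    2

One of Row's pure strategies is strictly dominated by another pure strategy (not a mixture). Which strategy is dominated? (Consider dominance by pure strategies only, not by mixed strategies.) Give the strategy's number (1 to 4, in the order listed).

Compare c with a: 2 > 1, 10 > 7, 7 > 6.
So a strictly dominates c for Row; c is strictly dominated.

3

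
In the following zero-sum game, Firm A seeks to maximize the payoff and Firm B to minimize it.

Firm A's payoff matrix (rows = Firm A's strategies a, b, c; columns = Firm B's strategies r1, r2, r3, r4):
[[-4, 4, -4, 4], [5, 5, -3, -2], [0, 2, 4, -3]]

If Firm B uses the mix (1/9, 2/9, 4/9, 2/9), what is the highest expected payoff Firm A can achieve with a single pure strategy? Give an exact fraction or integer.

14/9

a: (-4)·(1/9) + (4)·(2/9) + (-4)·(4/9) + (4)·(2/9) = -4/9.
b: (5)·(1/9) + (5)·(2/9) + (-3)·(4/9) + (-2)·(2/9) = -1/9.
c: (0)·(1/9) + (2)·(2/9) + (4)·(4/9) + (-3)·(2/9) = 14/9.
The best pure response is c with expected payoff 14/9.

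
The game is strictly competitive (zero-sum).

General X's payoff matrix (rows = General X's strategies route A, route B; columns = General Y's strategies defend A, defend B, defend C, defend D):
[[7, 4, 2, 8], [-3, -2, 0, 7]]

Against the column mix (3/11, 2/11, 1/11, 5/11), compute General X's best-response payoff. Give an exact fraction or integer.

71/11

route A: (7)·(3/11) + (4)·(2/11) + (2)·(1/11) + (8)·(5/11) = 71/11.
route B: (-3)·(3/11) + (-2)·(2/11) + (0)·(1/11) + (7)·(5/11) = 2.
The best pure response is route A with expected payoff 71/11.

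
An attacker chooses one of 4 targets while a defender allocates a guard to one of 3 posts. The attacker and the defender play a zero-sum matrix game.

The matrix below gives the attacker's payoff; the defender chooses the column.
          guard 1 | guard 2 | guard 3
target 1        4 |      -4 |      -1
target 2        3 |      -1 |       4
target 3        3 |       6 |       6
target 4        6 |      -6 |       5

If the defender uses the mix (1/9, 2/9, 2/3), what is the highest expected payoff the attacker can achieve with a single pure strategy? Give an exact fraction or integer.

target 1: (4)·(1/9) + (-4)·(2/9) + (-1)·(2/3) = -10/9.
target 2: (3)·(1/9) + (-1)·(2/9) + (4)·(2/3) = 25/9.
target 3: (3)·(1/9) + (6)·(2/9) + (6)·(2/3) = 17/3.
target 4: (6)·(1/9) + (-6)·(2/9) + (5)·(2/3) = 8/3.
The best pure response is target 3 with expected payoff 17/3.

17/3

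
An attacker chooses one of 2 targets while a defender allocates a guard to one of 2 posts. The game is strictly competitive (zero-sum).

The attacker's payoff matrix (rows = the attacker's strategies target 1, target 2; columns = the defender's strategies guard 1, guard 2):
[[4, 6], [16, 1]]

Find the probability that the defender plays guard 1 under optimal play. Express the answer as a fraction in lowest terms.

5/17

Row minima are 4 and 1, so the attacker's maximin is 4; column maxima are 16 and 6, so the defender's minimax is 6. These differ, so the equilibrium is in mixed strategies.
Let the defender play guard 1 with probability q. The attacker is indifferent when 4q + 6(1−q) = 16q + (1−q), giving q = 5/17.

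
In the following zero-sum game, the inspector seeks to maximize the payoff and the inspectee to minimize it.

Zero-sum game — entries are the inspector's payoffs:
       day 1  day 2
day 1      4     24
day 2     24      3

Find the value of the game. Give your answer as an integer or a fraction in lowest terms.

Row minima are 4 and 3, so the inspector's maximin is 4; column maxima are 24 and 24, so the inspectee's minimax is 24. These differ, so the equilibrium is in mixed strategies.
Let the inspector play day 1 with probability p. The inspectee is indifferent when 4p + 24(1−p) = 24p + 3(1−p), giving p = 21/41.
Let the inspectee play day 1 with probability q. The inspector is indifferent when 4q + 24(1−q) = 24q + 3(1−q), giving q = 21/41.
The value is 4·(21/41) + (24)·(20/41) = 564/41.

564/41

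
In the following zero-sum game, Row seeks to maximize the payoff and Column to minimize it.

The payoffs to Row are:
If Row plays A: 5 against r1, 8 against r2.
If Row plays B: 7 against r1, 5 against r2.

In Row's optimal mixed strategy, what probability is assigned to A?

2/5

Row minima are 5 and 5, so Row's maximin is 5; column maxima are 7 and 8, so Column's minimax is 7. These differ, so the equilibrium is in mixed strategies.
Let Row play A with probability p. Column is indifferent when 5p + 7(1−p) = 8p + 5(1−p), giving p = 2/5.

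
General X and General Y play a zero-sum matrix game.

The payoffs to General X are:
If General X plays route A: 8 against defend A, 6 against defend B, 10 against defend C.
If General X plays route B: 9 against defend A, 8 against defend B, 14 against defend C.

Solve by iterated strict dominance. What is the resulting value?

8

Column defend A is strictly dominated by defend B for General Y (6<8, 8<9); eliminate defend A.
Column defend C is strictly dominated by defend B for General Y (6<10, 8<14); eliminate defend C.
Row route A is strictly dominated by row route B (8>6); eliminate route A.
Only (route B, defend B) remains, with payoff 8.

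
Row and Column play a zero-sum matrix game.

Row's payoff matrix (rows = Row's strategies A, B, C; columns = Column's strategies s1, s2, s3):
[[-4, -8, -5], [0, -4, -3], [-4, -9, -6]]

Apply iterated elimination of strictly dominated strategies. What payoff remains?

Column s1 is strictly dominated by s2 for Column (-8<-4, -4<0, -9<-4); eliminate s1.
Row A is strictly dominated by row B (-4>-8, -3>-5); eliminate A.
Row C is strictly dominated by row B (-4>-9, -3>-6); eliminate C.
Column s3 is strictly dominated by s2 for Column (-4<-3); eliminate s3.
Only (B, s2) remains, with payoff -4.

-4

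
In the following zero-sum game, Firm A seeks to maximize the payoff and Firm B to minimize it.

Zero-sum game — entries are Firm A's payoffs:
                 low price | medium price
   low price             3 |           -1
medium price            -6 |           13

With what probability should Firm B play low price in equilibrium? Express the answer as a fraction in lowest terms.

14/23

Row minima are -1 and -6, so Firm A's maximin is -1; column maxima are 3 and 13, so Firm B's minimax is 3. These differ, so the equilibrium is in mixed strategies.
Let Firm B play low price with probability q. Firm A is indifferent when 3q − (1−q) = −6q + 13(1−q), giving q = 14/23.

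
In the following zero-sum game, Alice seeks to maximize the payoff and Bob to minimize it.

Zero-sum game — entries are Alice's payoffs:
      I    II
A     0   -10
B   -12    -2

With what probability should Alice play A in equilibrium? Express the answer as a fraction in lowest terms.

1/2

Row minima are -10 and -12, so Alice's maximin is -10; column maxima are 0 and -2, so Bob's minimax is -2. These differ, so the equilibrium is in mixed strategies.
Let Alice play A with probability p. Bob is indifferent when −12(1−p) = −10p − 2(1−p), giving p = 1/2.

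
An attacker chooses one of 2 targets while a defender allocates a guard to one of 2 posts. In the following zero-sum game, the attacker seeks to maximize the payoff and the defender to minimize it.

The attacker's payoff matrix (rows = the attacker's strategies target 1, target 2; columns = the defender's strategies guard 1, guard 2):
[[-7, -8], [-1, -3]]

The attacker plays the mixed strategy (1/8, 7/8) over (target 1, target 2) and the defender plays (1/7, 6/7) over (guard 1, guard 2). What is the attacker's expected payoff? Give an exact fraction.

Against (1/7, 6/7), each row's expected payoff is target 1: -55/7; target 2: -19/7.
Taking the (1/8, 7/8)-weighted average: (1/8)·(-55/7) + (7/8)·(-19/7) = -47/14.

-47/14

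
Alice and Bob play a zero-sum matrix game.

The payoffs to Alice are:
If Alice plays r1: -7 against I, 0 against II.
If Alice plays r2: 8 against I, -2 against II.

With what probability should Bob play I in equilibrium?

Row minima are -7 and -2, so Alice's maximin is -2; column maxima are 8 and 0, so Bob's minimax is 0. These differ, so the equilibrium is in mixed strategies.
Let Bob play I with probability q. Alice is indifferent when −7q = 8q − 2(1−q), giving q = 2/17.

2/17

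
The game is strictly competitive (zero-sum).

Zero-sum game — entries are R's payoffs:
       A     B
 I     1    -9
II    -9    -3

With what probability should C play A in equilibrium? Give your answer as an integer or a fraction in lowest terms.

Row minima are -9 and -9, so R's maximin is -9; column maxima are 1 and -3, so C's minimax is -3. These differ, so the equilibrium is in mixed strategies.
Let C play A with probability q. R is indifferent when q − 9(1−q) = −9q − 3(1−q), giving q = 3/8.

3/8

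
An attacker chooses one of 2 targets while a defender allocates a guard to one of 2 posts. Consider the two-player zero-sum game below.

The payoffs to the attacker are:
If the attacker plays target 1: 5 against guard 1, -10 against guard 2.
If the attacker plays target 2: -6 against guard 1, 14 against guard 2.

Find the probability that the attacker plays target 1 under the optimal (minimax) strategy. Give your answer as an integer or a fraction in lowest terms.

4/7

Row minima are -10 and -6, so the attacker's maximin is -6; column maxima are 5 and 14, so the defender's minimax is 5. These differ, so the equilibrium is in mixed strategies.
Let the attacker play target 1 with probability p. The defender is indifferent when 5p − 6(1−p) = −10p + 14(1−p), giving p = 4/7.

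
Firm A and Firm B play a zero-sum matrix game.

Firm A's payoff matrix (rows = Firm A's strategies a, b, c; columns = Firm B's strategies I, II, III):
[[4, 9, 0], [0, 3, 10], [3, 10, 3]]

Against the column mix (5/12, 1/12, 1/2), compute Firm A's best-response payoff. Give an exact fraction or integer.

a: (4)·(5/12) + (9)·(1/12) + (0)·(1/2) = 29/12.
b: (0)·(5/12) + (3)·(1/12) + (10)·(1/2) = 21/4.
c: (3)·(5/12) + (10)·(1/12) + (3)·(1/2) = 43/12.
The best pure response is b with expected payoff 21/4.

21/4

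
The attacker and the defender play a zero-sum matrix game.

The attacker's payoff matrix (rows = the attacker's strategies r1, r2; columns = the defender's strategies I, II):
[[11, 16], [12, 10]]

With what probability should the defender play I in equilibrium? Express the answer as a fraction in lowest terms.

6/7

Row minima are 11 and 10, so the attacker's maximin is 11; column maxima are 12 and 16, so the defender's minimax is 12. These differ, so the equilibrium is in mixed strategies.
Let the defender play I with probability q. The attacker is indifferent when 11q + 16(1−q) = 12q + 10(1−q), giving q = 6/7.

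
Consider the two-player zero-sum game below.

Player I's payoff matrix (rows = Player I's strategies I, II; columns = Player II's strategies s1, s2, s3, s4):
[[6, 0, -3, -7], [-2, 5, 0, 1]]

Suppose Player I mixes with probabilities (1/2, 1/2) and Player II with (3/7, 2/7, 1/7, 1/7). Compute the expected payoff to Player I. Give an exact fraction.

13/14

Against (3/7, 2/7, 1/7, 1/7), each row's expected payoff is I: 8/7; II: 5/7.
Taking the (1/2, 1/2)-weighted average: (1/2)·(8/7) + (1/2)·(5/7) = 13/14.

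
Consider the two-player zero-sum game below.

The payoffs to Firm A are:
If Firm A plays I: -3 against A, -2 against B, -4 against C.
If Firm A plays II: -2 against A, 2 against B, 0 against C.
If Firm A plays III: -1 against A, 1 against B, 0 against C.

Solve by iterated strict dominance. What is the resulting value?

Column B is strictly dominated by A for Firm B (-3<-2, -2<2, -1<1); eliminate B.
Row I is strictly dominated by row II (-2>-3, 0>-4); eliminate I.
Column C is strictly dominated by A for Firm B (-2<0, -1<0); eliminate C.
Row II is strictly dominated by row III (-1>-2); eliminate II.
Only (III, A) remains, with payoff -1.

-1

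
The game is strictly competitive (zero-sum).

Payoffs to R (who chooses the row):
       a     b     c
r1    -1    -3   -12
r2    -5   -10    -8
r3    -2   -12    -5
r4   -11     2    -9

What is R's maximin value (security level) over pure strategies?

The worst-case payoff for each row is r1: -12, r2: -10, r3: -12, r4: -11.
The best of these is -10.

-10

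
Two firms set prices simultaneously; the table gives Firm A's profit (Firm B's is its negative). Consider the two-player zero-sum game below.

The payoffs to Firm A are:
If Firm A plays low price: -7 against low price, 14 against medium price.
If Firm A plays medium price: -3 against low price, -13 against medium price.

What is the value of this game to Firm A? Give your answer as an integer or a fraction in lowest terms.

Row minima are -7 and -13, so Firm A's maximin is -7; column maxima are -3 and 14, so Firm B's minimax is -3. These differ, so the equilibrium is in mixed strategies.
Let Firm A play low price with probability p. Firm B is indifferent when −7p − 3(1−p) = 14p − 13(1−p), giving p = 10/31.
Let Firm B play low price with probability q. Firm A is indifferent when −7q + 14(1−q) = −3q − 13(1−q), giving q = 27/31.
The value is -7·(27/31) + (14)·(4/31) = -133/31.

-133/31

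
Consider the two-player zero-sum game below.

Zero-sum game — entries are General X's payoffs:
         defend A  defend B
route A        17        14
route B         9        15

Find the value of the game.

43/3

Row minima are 14 and 9, so General X's maximin is 14; column maxima are 17 and 15, so General Y's minimax is 15. These differ, so the equilibrium is in mixed strategies.
Let General X play route A with probability p. General Y is indifferent when 17p + 9(1−p) = 14p + 15(1−p), giving p = 2/3.
Let General Y play defend A with probability q. General X is indifferent when 17q + 14(1−q) = 9q + 15(1−q), giving q = 1/9.
The value is 17·(1/9) + (14)·(8/9) = 43/3.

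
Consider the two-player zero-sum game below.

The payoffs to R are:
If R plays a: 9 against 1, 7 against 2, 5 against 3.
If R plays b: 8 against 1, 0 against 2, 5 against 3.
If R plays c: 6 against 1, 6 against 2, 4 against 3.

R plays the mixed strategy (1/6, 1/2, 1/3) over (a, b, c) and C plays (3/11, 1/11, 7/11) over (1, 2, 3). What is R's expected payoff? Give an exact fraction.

175/33

Against (3/11, 1/11, 7/11), each row's expected payoff is a: 69/11; b: 59/11; c: 52/11.
Taking the (1/6, 1/2, 1/3)-weighted average: (1/6)·(69/11) + (1/2)·(59/11) + (1/3)·(52/11) = 175/33.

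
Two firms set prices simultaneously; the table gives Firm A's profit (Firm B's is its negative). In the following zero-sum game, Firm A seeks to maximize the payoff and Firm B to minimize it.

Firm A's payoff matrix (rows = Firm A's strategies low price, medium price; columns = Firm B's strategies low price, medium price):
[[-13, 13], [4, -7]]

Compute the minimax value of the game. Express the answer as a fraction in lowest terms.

Row minima are -13 and -7, so Firm A's maximin is -7; column maxima are 4 and 13, so Firm B's minimax is 4. These differ, so the equilibrium is in mixed strategies.
Let Firm A play low price with probability p. Firm B is indifferent when −13p + 4(1−p) = 13p − 7(1−p), giving p = 11/37.
Let Firm B play low price with probability q. Firm A is indifferent when −13q + 13(1−q) = 4q − 7(1−q), giving q = 20/37.
The value is -13·(20/37) + (13)·(17/37) = -39/37.

-39/37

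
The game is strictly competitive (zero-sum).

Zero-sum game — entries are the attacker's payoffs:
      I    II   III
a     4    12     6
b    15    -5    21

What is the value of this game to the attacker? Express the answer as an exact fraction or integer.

50/7

Column III is strictly dominated by I for the defender (it gives the attacker more in every row).
The remaining 2×2 game on (a, b) × (I, II) has no saddle point. Let the attacker play a with probability p; indifference gives 4p + 15(1−p) = 12p − 5(1−p), so p = 5/7.
Similarly the defender's optimal q on I is 17/28, and the value is 4·(17/28) + (12)·(11/28) = 50/7.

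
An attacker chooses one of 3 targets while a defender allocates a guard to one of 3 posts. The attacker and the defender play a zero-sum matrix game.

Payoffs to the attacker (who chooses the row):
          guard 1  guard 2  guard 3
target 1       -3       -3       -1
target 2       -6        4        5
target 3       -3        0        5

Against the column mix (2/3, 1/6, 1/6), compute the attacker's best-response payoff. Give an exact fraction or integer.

-7/6

target 1: (-3)·(2/3) + (-3)·(1/6) + (-1)·(1/6) = -8/3.
target 2: (-6)·(2/3) + (4)·(1/6) + (5)·(1/6) = -5/2.
target 3: (-3)·(2/3) + (0)·(1/6) + (5)·(1/6) = -7/6.
The best pure response is target 3 with expected payoff -7/6.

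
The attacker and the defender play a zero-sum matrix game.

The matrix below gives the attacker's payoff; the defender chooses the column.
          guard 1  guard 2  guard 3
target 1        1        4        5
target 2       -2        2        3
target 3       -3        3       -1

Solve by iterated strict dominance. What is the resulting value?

1

Column guard 3 is strictly dominated by guard 1 for the defender (1<5, -2<3, -3<-1); eliminate guard 3.
Column guard 2 is strictly dominated by guard 1 for the defender (1<4, -2<2, -3<3); eliminate guard 2.
Row target 3 is strictly dominated by row target 1 (1>-3); eliminate target 3.
Row target 2 is strictly dominated by row target 1 (1>-2); eliminate target 2.
Only (target 1, guard 1) remains, with payoff 1.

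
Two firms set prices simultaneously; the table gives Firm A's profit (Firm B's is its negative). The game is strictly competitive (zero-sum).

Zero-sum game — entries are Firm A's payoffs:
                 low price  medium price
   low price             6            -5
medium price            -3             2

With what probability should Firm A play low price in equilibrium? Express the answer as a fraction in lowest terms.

Row minima are -5 and -3, so Firm A's maximin is -3; column maxima are 6 and 2, so Firm B's minimax is 2. These differ, so the equilibrium is in mixed strategies.
Let Firm A play low price with probability p. Firm B is indifferent when 6p − 3(1−p) = −5p + 2(1−p), giving p = 5/16.

5/16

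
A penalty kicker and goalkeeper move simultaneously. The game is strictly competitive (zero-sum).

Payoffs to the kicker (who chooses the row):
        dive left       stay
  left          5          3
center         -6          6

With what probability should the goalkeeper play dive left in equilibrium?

Row minima are 3 and -6, so the kicker's maximin is 3; column maxima are 5 and 6, so the goalkeeper's minimax is 5. These differ, so the equilibrium is in mixed strategies.
Let the goalkeeper play dive left with probability q. The kicker is indifferent when 5q + 3(1−q) = −6q + 6(1−q), giving q = 3/14.

3/14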